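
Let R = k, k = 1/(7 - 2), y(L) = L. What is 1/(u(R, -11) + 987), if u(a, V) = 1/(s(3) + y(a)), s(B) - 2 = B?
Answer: 26/25667 ≈ 0.0010130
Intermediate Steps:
k = ⅕ (k = 1/5 = ⅕ ≈ 0.20000)
s(B) = 2 + B
R = ⅕ ≈ 0.20000
u(a, V) = 1/(5 + a) (u(a, V) = 1/((2 + 3) + a) = 1/(5 + a))
1/(u(R, -11) + 987) = 1/(1/(5 + ⅕) + 987) = 1/(1/(26/5) + 987) = 1/(5/26 + 987) = 1/(25667/26) = 26/25667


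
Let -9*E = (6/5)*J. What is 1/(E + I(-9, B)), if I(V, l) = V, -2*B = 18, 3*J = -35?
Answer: -9/67 ≈ -0.13433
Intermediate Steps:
J = -35/3 (J = (⅓)*(-35) = -35/3 ≈ -11.667)
B = -9 (B = -½*18 = -9)
E = 14/9 (E = -6/5*(-35)/(9*3) = -6*(⅕)*(-35)/(9*3) = -2*(-35)/(15*3) = -⅑*(-14) = 14/9 ≈ 1.5556)
1/(E + I(-9, B)) = 1/(14/9 - 9) = 1/(-67/9) = -9/67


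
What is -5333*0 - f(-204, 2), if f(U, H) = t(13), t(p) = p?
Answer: -13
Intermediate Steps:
f(U, H) = 13
-5333*0 - f(-204, 2) = -5333*0 - 1*13 = 0 - 13 = -13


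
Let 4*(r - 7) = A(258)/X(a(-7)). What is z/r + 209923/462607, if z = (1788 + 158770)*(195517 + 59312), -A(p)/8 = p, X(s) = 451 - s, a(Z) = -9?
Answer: 1088330610755782229/156361166 ≈ 6.9604e+9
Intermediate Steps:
A(p) = -8*p
r = 676/115 (r = 7 + ((-8*258)/(451 - 1*(-9)))/4 = 7 + (-2064/(451 + 9))/4 = 7 + (-2064/460)/4 = 7 + (-2064*1/460)/4 = 7 + (¼)*(-516/115) = 7 - 129/115 = 676/115 ≈ 5.8783)
z = 40914834582 (z = 160558*254829 = 40914834582)
z/r + 209923/462607 = 40914834582/(676/115) + 209923/462607 = 40914834582*(115/676) + 209923*(1/462607) = 2352602988465/338 + 209923/462607 = 1088330610755782229/156361166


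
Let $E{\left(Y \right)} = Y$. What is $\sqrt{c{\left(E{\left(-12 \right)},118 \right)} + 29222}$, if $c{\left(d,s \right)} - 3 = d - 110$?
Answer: $\sqrt{29103} \approx 170.6$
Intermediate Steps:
$c{\left(d,s \right)} = -107 + d$ ($c{\left(d,s \right)} = 3 + \left(d - 110\right) = 3 + \left(-110 + d\right) = -107 + d$)
$\sqrt{c{\left(E{\left(-12 \right)},118 \right)} + 29222} = \sqrt{\left(-107 - 12\right) + 29222} = \sqrt{-119 + 29222} = \sqrt{29103}$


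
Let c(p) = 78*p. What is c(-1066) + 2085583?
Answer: 2002435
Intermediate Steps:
c(-1066) + 2085583 = 78*(-1066) + 2085583 = -83148 + 2085583 = 2002435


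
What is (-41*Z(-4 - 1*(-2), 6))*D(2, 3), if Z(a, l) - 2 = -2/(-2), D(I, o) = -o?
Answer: 369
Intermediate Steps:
Z(a, l) = 3 (Z(a, l) = 2 - 2/(-2) = 2 - 2*(-1/2) = 2 + 1 = 3)
(-41*Z(-4 - 1*(-2), 6))*D(2, 3) = (-41*3)*(-1*3) = -123*(-3) = 369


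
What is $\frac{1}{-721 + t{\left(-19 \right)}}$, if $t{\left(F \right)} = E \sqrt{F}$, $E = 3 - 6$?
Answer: $\frac{i}{- 721 i + 3 \sqrt{19}} \approx -0.0013865 + 2.5147 \cdot 10^{-5} i$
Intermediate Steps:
$E = -3$
$t{\left(F \right)} = - 3 \sqrt{F}$
$\frac{1}{-721 + t{\left(-19 \right)}} = \frac{1}{-721 - 3 \sqrt{-19}} = \frac{1}{-721 - 3 i \sqrt{19}}$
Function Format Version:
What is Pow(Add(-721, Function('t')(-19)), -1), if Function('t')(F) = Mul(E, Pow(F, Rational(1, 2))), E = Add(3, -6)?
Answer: Mul(I, Pow(Add(Mul(-721, I), Mul(3, Pow(19, Rational(1, 2)))), -1)) ≈ Add(-0.0013865, Mul(2.5147e-5, I))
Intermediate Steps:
E = -3
Function('t')(F) = Mul(-3, Pow(F, Rational(1, 2)))
Pow(Add(-721, Function('t')(-19)), -1) = Pow(Add(-721, Mul(-3, Pow(-19, Rational(1, 2)))), -1) = Pow(Add(-721, Mul(-3, Mul(I, Pow(19, Rational(1, 2))))), -1) = Pow(Add(-721, Mul(-3, I, Pow(19, Rational(1, 2)))), -1)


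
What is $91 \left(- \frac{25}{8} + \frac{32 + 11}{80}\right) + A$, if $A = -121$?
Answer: $- \frac{28517}{80} \approx -356.46$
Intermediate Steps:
$91 \left(- \frac{25}{8} + \frac{32 + 11}{80}\right) + A = 91 \left(- \frac{25}{8} + \frac{32 + 11}{80}\right) - 121 = 91 \left(\left(-25\right) \frac{1}{8} + 43 \cdot \frac{1}{80}\right) - 121 = 91 \left(- \frac{25}{8} + \frac{43}{80}\right) - 121 = 91 \left(- \frac{207}{80}\right) - 121 = - \frac{18837}{80} - 121 = - \frac{28517}{80}$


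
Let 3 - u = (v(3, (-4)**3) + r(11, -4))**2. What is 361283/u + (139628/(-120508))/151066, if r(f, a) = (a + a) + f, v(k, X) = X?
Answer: -31620361778641/325408324813 ≈ -97.171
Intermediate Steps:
r(f, a) = f + 2*a (r(f, a) = 2*a + f = f + 2*a)
u = -3718 (u = 3 - ((-4)**3 + (11 + 2*(-4)))**2 = 3 - (-64 + (11 - 8))**2 = 3 - (-64 + 3)**2 = 3 - 1*(-61)**2 = 3 - 1*3721 = 3 - 3721 = -3718)
361283/u + (139628/(-120508))/151066 = 361283/(-3718) + (139628/(-120508))/151066 = 361283*(-1/3718) + (139628*(-1/120508))*(1/151066) = -27791/286 - 34907/30127*1/151066 = -27791/286 - 34907/4551165382 = -31620361778641/325408324813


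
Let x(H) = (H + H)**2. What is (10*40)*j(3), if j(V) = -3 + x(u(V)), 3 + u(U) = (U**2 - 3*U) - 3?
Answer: 56400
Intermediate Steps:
u(U) = -6 + U**2 - 3*U (u(U) = -3 + ((U**2 - 3*U) - 3) = -3 + (-3 + U**2 - 3*U) = -6 + U**2 - 3*U)
x(H) = 4*H**2 (x(H) = (2*H)**2 = 4*H**2)
j(V) = -3 + 4*(-6 + V**2 - 3*V)**2
(10*40)*j(3) = (10*40)*(-3 + 4*(6 - 1*3**2 + 3*3)**2) = 400*(-3 + 4*(6 - 1*9 + 9)**2) = 400*(-3 + 4*(6 - 9 + 9)**2) = 400*(-3 + 4*6**2) = 400*(-3 + 4*36) = 400*(-3 + 144) = 400*141 = 56400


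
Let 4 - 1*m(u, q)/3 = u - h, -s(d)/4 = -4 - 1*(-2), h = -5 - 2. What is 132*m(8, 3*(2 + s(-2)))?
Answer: -4356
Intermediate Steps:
h = -7
s(d) = 8 (s(d) = -4*(-4 - 1*(-2)) = -4*(-4 + 2) = -4*(-2) = 8)
m(u, q) = -9 - 3*u (m(u, q) = 12 - 3*(u - 1*(-7)) = 12 - 3*(u + 7) = 12 - 3*(7 + u) = 12 + (-21 - 3*u) = -9 - 3*u)
132*m(8, 3*(2 + s(-2))) = 132*(-9 - 3*8) = 132*(-9 - 24) = 132*(-33) = -4356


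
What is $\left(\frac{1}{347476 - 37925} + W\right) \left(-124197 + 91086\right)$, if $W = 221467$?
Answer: $- \frac{2269935575270298}{309551} \approx -7.333 \cdot 10^{9}$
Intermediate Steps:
$\left(\frac{1}{347476 - 37925} + W\right) \left(-124197 + 91086\right) = \left(\frac{1}{347476 - 37925} + 221467\right) \left(-124197 + 91086\right) = \left(\frac{1}{309551} + 221467\right) \left(-33111\right) = \frac{68555331318}{309551} \left(-33111\right) = - \frac{2269935575270298}{309551}$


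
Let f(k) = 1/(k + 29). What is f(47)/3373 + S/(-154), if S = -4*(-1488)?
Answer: -762891571/19738796 ≈ -38.649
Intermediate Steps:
f(k) = 1/(29 + k)
S = 5952
f(47)/3373 + S/(-154) = 1/((29 + 47)*3373) + 5952/(-154) = (1/3373)/76 + 5952*(-1/154) = (1/76)*(1/3373) - 2976/77 = 1/256348 - 2976/77 = -762891571/19738796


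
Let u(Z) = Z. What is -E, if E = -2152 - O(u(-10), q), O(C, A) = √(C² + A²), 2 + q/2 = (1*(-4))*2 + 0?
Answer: 2152 + 10*√5 ≈ 2174.4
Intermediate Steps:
q = -20 (q = -4 + 2*((1*(-4))*2 + 0) = -4 + 2*(-4*2 + 0) = -4 + 2*(-8 + 0) = -4 + 2*(-8) = -4 - 16 = -20)
O(C, A) = √(A² + C²)
E = -2152 - 10*√5 (E = -2152 - √((-20)² + (-10)²) = -2152 - √(400 + 100) = -2152 - √500 = -2152 - 10*√5 ≈ -2174.4)
-E = -(-2152 - 10*√5) = 2152 + 10*√5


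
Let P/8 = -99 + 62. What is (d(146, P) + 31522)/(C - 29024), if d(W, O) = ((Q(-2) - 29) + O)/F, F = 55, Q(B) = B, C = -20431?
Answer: -1733383/2720025 ≈ -0.63727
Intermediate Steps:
P = -296 (P = 8*(-99 + 62) = 8*(-37) = -296)
d(W, O) = -31/55 + O/55 (d(W, O) = ((-2 - 29) + O)/55 = (-31 + O)*(1/55) = -31/55 + O/55)
(d(146, P) + 31522)/(C - 29024) = ((-31/55 + (1/55)*(-296)) + 31522)/(-20431 - 29024) = ((-31/55 - 296/55) + 31522)/(-49455) = (-327/55 + 31522)*(-1/49455) = (1733383/55)*(-1/49455) = -1733383/2720025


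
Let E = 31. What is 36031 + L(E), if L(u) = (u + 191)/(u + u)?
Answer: 1117072/31 ≈ 36035.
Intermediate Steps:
L(u) = (191 + u)/(2*u) (L(u) = (191 + u)/((2*u)) = (191 + u)*(1/(2*u)) = (191 + u)/(2*u))
36031 + L(E) = 36031 + (½)*(191 + 31)/31 = 36031 + (½)*(1/31)*222 = 36031 + 111/31 = 1117072/31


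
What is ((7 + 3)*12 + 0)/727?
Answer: 120/727 ≈ 0.16506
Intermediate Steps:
((7 + 3)*12 + 0)/727 = (10*12 + 0)*(1/727) = (120 + 0)*(1/727) = 120*(1/727) = 120/727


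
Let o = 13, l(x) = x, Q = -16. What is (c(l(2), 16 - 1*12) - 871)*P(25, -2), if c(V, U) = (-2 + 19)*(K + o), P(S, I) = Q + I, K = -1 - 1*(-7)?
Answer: 9864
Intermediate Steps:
K = 6 (K = -1 + 7 = 6)
P(S, I) = -16 + I
c(V, U) = 323 (c(V, U) = (-2 + 19)*(6 + 13) = 17*19 = 323)
(c(l(2), 16 - 1*12) - 871)*P(25, -2) = (323 - 871)*(-16 - 2) = -548*(-18) = 9864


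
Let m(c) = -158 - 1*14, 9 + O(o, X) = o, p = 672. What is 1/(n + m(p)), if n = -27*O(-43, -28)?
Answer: 1/1232 ≈ 0.00081169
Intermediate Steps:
O(o, X) = -9 + o
m(c) = -172 (m(c) = -158 - 14 = -172)
n = 1404 (n = -27*(-9 - 43) = -27*(-52) = 1404)
1/(n + m(p)) = 1/(1404 - 172) = 1/1232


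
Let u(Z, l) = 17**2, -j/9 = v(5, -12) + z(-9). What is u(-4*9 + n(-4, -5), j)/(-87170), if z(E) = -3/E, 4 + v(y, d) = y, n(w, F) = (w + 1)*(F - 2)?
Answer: -289/87170 ≈ -0.0033154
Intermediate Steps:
n(w, F) = (1 + w)*(-2 + F)
v(y, d) = -4 + y
j = -12 (j = -9*((-4 + 5) - 3/(-9)) = -9*(1 - 3*(-1/9)) = -9*(1 + 1/3) = -9*4/3 = -12)
u(Z, l) = 289
u(-4*9 + n(-4, -5), j)/(-87170) = 289/(-87170) = 289*(-1/87170) = -289/87170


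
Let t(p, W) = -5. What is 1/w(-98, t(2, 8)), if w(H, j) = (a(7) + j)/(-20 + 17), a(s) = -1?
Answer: ½ ≈ 0.50000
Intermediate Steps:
w(H, j) = ⅓ - j/3 (w(H, j) = (-1 + j)/(-20 + 17) = (-1 + j)/(-3) = (-1 + j)*(-⅓) = ⅓ - j/3)
1/w(-98, t(2, 8)) = 1/(⅓ - ⅓*(-5)) = 1/(⅓ + 5/3) = 1/2 = ½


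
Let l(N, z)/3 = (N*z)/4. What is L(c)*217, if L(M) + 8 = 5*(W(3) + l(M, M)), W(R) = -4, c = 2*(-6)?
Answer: 111104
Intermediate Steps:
c = -12
l(N, z) = 3*N*z/4 (l(N, z) = 3*((N*z)/4) = 3*((N*z)*(1/4)) = 3*(N*z/4) = 3*N*z/4)
L(M) = -28 + 15*M**2/4 (L(M) = -8 + 5*(-4 + 3*M*M/4) = -8 + 5*(-4 + 3*M**2/4) = -8 + (-20 + 15*M**2/4) = -28 + 15*M**2/4)
L(c)*217 = (-28 + (15/4)*(-12)**2)*217 = (-28 + (15/4)*144)*217 = (-28 + 540)*217 = 512*217 = 111104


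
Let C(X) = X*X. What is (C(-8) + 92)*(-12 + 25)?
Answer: 2028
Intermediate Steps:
C(X) = X²
(C(-8) + 92)*(-12 + 25) = ((-8)² + 92)*(-12 + 25) = (64 + 92)*13 = 156*13 = 2028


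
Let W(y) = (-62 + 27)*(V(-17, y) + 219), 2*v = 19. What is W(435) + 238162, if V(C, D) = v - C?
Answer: 459139/2 ≈ 2.2957e+5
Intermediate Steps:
v = 19/2 (v = (½)*19 = 19/2 ≈ 9.5000)
V(C, D) = 19/2 - C
W(y) = -17185/2 (W(y) = (-62 + 27)*((19/2 - 1*(-17)) + 219) = -35*((19/2 + 17) + 219) = -35*(53/2 + 219) = -35*491/2 = -17185/2)
W(435) + 238162 = -17185/2 + 238162 = 459139/2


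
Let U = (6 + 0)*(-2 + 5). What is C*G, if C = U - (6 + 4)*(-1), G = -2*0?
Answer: 0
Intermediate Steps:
U = 18 (U = 6*3 = 18)
G = 0
C = 28 (C = 18 - (6 + 4)*(-1) = 18 - 10*(-1) = 18 - 1*(-10) = 18 + 10 = 28)
C*G = 28*0 = 0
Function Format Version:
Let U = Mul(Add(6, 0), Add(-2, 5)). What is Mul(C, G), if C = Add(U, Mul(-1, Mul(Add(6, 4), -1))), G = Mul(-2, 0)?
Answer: 0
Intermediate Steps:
U = 18 (U = Mul(6, 3) = 18)
G = 0
C = 28 (C = Add(18, Mul(-1, Mul(Add(6, 4), -1))) = Add(18, Mul(-1, Mul(10, -1))) = Add(18, Mul(-1, -10)) = Add(18, 10) = 28)
Mul(C, G) = Mul(28, 0) = 0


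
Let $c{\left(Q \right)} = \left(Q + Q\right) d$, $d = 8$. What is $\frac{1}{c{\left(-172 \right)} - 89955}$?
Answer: $- \frac{1}{92707} \approx -1.0787 \cdot 10^{-5}$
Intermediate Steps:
$c{\left(Q \right)} = 16 Q$ ($c{\left(Q \right)} = \left(Q + Q\right) 8 = 2 Q 8 = 16 Q$)
$\frac{1}{c{\left(-172 \right)} - 89955} = \frac{1}{16 \left(-172\right) - 89955} = \frac{1}{-2752 - 89955} = \frac{1}{-92707} = - \frac{1}{92707}$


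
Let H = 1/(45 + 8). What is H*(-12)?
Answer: -12/53 ≈ -0.22642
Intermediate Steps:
H = 1/53 ≈ 0.018868
H*(-12) = (1/53)*(-12) = -12/53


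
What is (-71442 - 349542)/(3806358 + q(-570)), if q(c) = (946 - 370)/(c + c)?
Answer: -2221860/20089109 ≈ -0.11060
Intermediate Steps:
q(c) = 288/c (q(c) = 576/((2*c)) = 576*(1/(2*c)) = 288/c)
(-71442 - 349542)/(3806358 + q(-570)) = (-71442 - 349542)/(3806358 + 288/(-570)) = -420984/(3806358 + 288*(-1/570)) = -420984/(3806358 - 48/95) = -420984/361603962/95 = -420984*95/361603962 = -2221860/20089109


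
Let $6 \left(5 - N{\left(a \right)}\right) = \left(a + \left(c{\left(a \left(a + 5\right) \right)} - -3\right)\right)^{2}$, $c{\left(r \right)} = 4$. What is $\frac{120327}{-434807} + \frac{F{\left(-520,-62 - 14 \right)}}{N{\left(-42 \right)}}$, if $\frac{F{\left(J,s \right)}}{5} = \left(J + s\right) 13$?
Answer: $\frac{20184549663}{103918873} \approx 194.23$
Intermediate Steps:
$F{\left(J,s \right)} = 65 J + 65 s$ ($F{\left(J,s \right)} = 5 \left(J + s\right) 13 = 5 \left(13 J + 13 s\right) = 65 J + 65 s$)
$N{\left(a \right)} = 5 - \frac{\left(7 + a\right)^{2}}{6}$ ($N{\left(a \right)} = 5 - \frac{\left(a + \left(4 - -3\right)\right)^{2}}{6} = 5 - \frac{\left(a + \left(4 + 3\right)\right)^{2}}{6} = 5 - \frac{\left(a + 7\right)^{2}}{6} = 5 - \frac{\left(7 + a\right)^{2}}{6}$)
$\frac{120327}{-434807} + \frac{F{\left(-520,-62 - 14 \right)}}{N{\left(-42 \right)}} = \frac{120327}{-434807} + \frac{65 \left(-520\right) + 65 \left(-62 - 14\right)}{5 - \frac{\left(7 - 42\right)^{2}}{6}} = 120327 \left(- \frac{1}{434807}\right) + \frac{-33800 + 65 \left(-76\right)}{5 - \frac{\left(-35\right)^{2}}{6}} = - \frac{120327}{434807} + \frac{-33800 - 4940}{5 - \frac{1225}{6}} = - \frac{120327}{434807} - \frac{38740}{5 - \frac{1225}{6}} = - \frac{120327}{434807} - \frac{38740}{- \frac{1195}{6}} = - \frac{120327}{434807} - - \frac{46488}{239} = - \frac{120327}{434807} + \frac{46488}{239} = \frac{20184549663}{103918873}$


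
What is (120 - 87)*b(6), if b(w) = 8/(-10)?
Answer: -132/5 ≈ -26.400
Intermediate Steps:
b(w) = -⅘ (b(w) = 8*(-⅒) = -⅘)
(120 - 87)*b(6) = (120 - 87)*(-⅘) = 33*(-⅘) = -132/5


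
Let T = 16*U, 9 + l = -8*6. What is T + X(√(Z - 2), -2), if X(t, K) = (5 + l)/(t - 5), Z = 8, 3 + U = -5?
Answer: -2172/19 + 52*√6/19 ≈ -107.61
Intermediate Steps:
U = -8 (U = -3 - 5 = -8)
l = -57 (l = -9 - 8*6 = -9 - 48 = -57)
X(t, K) = -52/(-5 + t) (X(t, K) = (5 - 57)/(t - 5) = -52/(-5 + t))
T = -128 (T = 16*(-8) = -128)
T + X(√(Z - 2), -2) = -128 - 52/(-5 + √(8 - 2)) = -128 - 52/(-5 + √6)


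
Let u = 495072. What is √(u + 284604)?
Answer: 2*√194919 ≈ 882.99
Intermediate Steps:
√(u + 284604) = √(495072 + 284604) = √779676 = 2*√194919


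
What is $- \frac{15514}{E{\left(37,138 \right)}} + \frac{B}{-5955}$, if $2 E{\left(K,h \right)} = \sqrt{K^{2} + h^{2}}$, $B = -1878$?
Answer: $\frac{626}{1985} - \frac{31028 \sqrt{20413}}{20413} \approx -216.85$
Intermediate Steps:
$E{\left(K,h \right)} = \frac{\sqrt{K^{2} + h^{2}}}{2}$
$- \frac{15514}{E{\left(37,138 \right)}} + \frac{B}{-5955} = - \frac{15514}{\frac{1}{2} \sqrt{37^{2} + 138^{2}}} - \frac{1878}{-5955} = - \frac{15514}{\frac{1}{2} \sqrt{1369 + 19044}} - - \frac{626}{1985} = - \frac{15514}{\frac{1}{2} \sqrt{20413}} + \frac{626}{1985} = - 15514 \frac{2 \sqrt{20413}}{20413} + \frac{626}{1985} = - \frac{31028 \sqrt{20413}}{20413} + \frac{626}{1985} = \frac{626}{1985} - \frac{31028 \sqrt{20413}}{20413}$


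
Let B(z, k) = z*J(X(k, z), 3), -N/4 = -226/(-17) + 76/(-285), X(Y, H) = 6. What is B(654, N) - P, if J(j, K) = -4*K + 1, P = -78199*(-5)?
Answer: -398189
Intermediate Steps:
P = 390995
J(j, K) = 1 - 4*K
N = -13288/255 (N = -4*(-226/(-17) + 76/(-285)) = -4*(-226*(-1/17) + 76*(-1/285)) = -4*(226/17 - 4/15) = -4*3322/255 = -13288/255 ≈ -52.110)
B(z, k) = -11*z (B(z, k) = z*(1 - 4*3) = z*(1 - 12) = z*(-11) = -11*z)
B(654, N) - P = -11*654 - 1*390995 = -7194 - 390995 = -398189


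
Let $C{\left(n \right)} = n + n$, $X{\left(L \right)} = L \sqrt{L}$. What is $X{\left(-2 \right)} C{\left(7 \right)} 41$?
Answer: $- 1148 i \sqrt{2} \approx - 1623.5 i$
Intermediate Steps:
$X{\left(L \right)} = L^{\frac{3}{2}}$
$C{\left(n \right)} = 2 n$
$X{\left(-2 \right)} C{\left(7 \right)} 41 = \left(-2\right)^{\frac{3}{2}} \cdot 2 \cdot 7 \cdot 41 = - 2 i \sqrt{2} \cdot 14 \cdot 41 = - 28 i \sqrt{2} \cdot 41 = - 1148 i \sqrt{2}$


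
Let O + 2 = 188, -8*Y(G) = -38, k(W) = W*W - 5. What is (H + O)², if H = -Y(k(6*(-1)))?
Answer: 525625/16 ≈ 32852.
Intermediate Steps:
k(W) = -5 + W² (k(W) = W² - 5 = -5 + W²)
Y(G) = 19/4 (Y(G) = -⅛*(-38) = 19/4)
H = -19/4 (H = -1*19/4 = -19/4 ≈ -4.7500)
O = 186 (O = -2 + 188 = 186)
(H + O)² = (-19/4 + 186)² = (725/4)² = 525625/16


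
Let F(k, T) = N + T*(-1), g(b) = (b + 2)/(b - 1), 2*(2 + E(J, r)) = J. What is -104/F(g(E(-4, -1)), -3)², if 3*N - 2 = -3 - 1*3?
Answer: -936/25 ≈ -37.440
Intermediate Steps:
E(J, r) = -2 + J/2
N = -4/3 (N = ⅔ + (-3 - 1*3)/3 = ⅔ + (-3 - 3)/3 = ⅔ + (⅓)*(-6) = ⅔ - 2 = -4/3 ≈ -1.3333)
g(b) = (2 + b)/(-1 + b)
F(k, T) = -4/3 - T (F(k, T) = -4/3 + T*(-1) = -4/3 - T)
-104/F(g(E(-4, -1)), -3)² = -104/(-4/3 - 1*(-3))² = -104/(-4/3 + 3)² = -104/((5/3)²) = -104/25/9 = -104*9/25 = -936/25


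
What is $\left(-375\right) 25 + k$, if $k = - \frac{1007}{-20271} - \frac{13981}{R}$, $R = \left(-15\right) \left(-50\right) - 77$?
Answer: $- \frac{128180071765}{13642383} \approx -9395.7$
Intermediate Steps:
$R = 673$ ($R = 750 - 77 = 673$)
$k = - \frac{282731140}{13642383}$ ($k = - \frac{1007}{-20271} - \frac{13981}{673} = \left(-1007\right) \left(- \frac{1}{20271}\right) - \frac{13981}{673} = \frac{1007}{20271} - \frac{13981}{673} = - \frac{282731140}{13642383} \approx -20.724$)
$\left(-375\right) 25 + k = \left(-375\right) 25 - \frac{282731140}{13642383} = -9375 - \frac{282731140}{13642383} = - \frac{128180071765}{13642383}$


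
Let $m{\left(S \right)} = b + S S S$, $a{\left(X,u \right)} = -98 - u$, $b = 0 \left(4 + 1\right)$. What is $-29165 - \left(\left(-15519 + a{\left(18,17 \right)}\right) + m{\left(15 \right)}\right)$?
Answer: $-16906$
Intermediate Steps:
$b = 0$ ($b = 0 \cdot 5 = 0$)
$m{\left(S \right)} = S^{3}$ ($m{\left(S \right)} = 0 + S S S = 0 + S^{2} S = 0 + S^{3} = S^{3}$)
$-29165 - \left(\left(-15519 + a{\left(18,17 \right)}\right) + m{\left(15 \right)}\right) = -29165 - \left(\left(-15519 - 115\right) + 15^{3}\right) = -29165 - \left(\left(-15519 - 115\right) + 3375\right) = -29165 - \left(-15634 + 3375\right) = -29165 - -12259 = -29165 + 12259 = -16906$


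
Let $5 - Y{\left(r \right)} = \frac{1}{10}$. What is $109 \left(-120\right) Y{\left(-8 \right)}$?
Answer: $-64092$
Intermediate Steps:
$Y{\left(r \right)} = \frac{49}{10}$ ($Y{\left(r \right)} = 5 - \frac{1}{10} = \frac{49}{10}$)
$109 \left(-120\right) Y{\left(-8 \right)} = 109 \left(-120\right) \frac{49}{10} = \left(-13080\right) \frac{49}{10} = -64092$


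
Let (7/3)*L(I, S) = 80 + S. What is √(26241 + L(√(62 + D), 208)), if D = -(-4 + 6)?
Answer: √1291857/7 ≈ 162.37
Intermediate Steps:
D = -2 (D = -1*2 = -2)
L(I, S) = 240/7 + 3*S/7 (L(I, S) = 3*(80 + S)/7 = 240/7 + 3*S/7)
√(26241 + L(√(62 + D), 208)) = √(26241 + (240/7 + (3/7)*208)) = √(26241 + (240/7 + 624/7)) = √(26241 + 864/7) = √(184551/7) = √1291857/7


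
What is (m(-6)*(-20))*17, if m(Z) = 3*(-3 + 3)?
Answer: 0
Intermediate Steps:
m(Z) = 0 (m(Z) = 3*0 = 0)
(m(-6)*(-20))*17 = (0*(-20))*17 = 0*17 = 0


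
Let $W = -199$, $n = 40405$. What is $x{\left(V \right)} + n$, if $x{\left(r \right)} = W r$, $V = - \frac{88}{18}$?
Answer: $\frac{372401}{9} \approx 41378.0$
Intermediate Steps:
$V = - \frac{44}{9}$ ($V = \left(-88\right) \frac{1}{18} = - \frac{44}{9} \approx -4.8889$)
$x{\left(r \right)} = - 199 r$
$x{\left(V \right)} + n = \left(-199\right) \left(- \frac{44}{9}\right) + 40405 = \frac{8756}{9} + 40405 = \frac{372401}{9}$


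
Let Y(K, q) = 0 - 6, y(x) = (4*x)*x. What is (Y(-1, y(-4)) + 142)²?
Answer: 18496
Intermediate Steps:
y(x) = 4*x²
Y(K, q) = -6
(Y(-1, y(-4)) + 142)² = (-6 + 142)² = 136² = 18496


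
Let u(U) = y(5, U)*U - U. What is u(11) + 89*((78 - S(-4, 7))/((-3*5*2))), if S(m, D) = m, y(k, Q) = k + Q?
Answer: -1174/15 ≈ -78.267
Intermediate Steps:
y(k, Q) = Q + k
u(U) = -U + U*(5 + U) (u(U) = (U + 5)*U - U = (5 + U)*U - U = U*(5 + U) - U = -U + U*(5 + U))
u(11) + 89*((78 - S(-4, 7))/((-3*5*2))) = 11*(4 + 11) + 89*((78 - 1*(-4))/((-3*5*2))) = 11*15 + 89*((78 + 4)/((-15*2))) = 165 + 89*(82/(-30)) = 165 + 89*(82*(-1/30)) = 165 + 89*(-41/15) = 165 - 3649/15 = -1174/15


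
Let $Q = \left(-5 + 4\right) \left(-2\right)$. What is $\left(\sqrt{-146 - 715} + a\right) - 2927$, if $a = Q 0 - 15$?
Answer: $-2942 + i \sqrt{861} \approx -2942.0 + 29.343 i$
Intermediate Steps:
$Q = 2$ ($Q = \left(-1\right) \left(-2\right) = 2$)
$a = -15$ ($a = 2 \cdot 0 - 15 = 0 - 15 = -15$)
$\left(\sqrt{-146 - 715} + a\right) - 2927 = \left(\sqrt{-146 - 715} - 15\right) - 2927 = \left(\sqrt{-861} - 15\right) - 2927 = \left(i \sqrt{861} - 15\right) - 2927 = \left(-15 + i \sqrt{861}\right) - 2927 = -2942 + i \sqrt{861}$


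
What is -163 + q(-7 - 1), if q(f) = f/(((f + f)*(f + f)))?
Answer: -5217/32 ≈ -163.03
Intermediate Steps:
q(f) = 1/(4*f) (q(f) = f/(((2*f)*(2*f))) = f/((4*f²)) = f*(1/(4*f²)) = 1/(4*f))
-163 + q(-7 - 1) = -163 + 1/(4*(-7 - 1)) = -163 + (¼)/(-8) = -163 + (¼)*(-⅛) = -163 - 1/32 = -5217/32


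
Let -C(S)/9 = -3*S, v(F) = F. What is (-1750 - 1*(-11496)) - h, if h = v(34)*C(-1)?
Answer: 10664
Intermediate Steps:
C(S) = 27*S (C(S) = -(-27)*S = 27*S)
h = -918 (h = 34*(27*(-1)) = 34*(-27) = -918)
(-1750 - 1*(-11496)) - h = (-1750 - 1*(-11496)) - 1*(-918) = (-1750 + 11496) + 918 = 9746 + 918 = 10664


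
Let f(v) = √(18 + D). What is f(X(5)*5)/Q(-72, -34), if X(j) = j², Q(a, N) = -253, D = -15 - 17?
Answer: -I*√14/253 ≈ -0.014789*I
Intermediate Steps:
D = -32
f(v) = I*√14 (f(v) = √(18 - 32) = √(-14) = I*√14)
f(X(5)*5)/Q(-72, -34) = (I*√14)/(-253) = (I*√14)*(-1/253) = -I*√14/253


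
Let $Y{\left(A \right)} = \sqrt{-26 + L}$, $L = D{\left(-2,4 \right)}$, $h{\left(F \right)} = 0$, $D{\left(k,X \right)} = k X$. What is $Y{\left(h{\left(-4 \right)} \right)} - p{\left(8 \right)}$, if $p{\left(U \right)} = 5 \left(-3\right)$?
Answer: $15 + i \sqrt{34} \approx 15.0 + 5.831 i$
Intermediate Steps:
$D{\left(k,X \right)} = X k$
$p{\left(U \right)} = -15$
$L = -8$ ($L = 4 \left(-2\right) = -8$)
$Y{\left(A \right)} = i \sqrt{34}$ ($Y{\left(A \right)} = \sqrt{-26 - 8} = \sqrt{-34} = i \sqrt{34}$)
$Y{\left(h{\left(-4 \right)} \right)} - p{\left(8 \right)} = i \sqrt{34} - -15 = i \sqrt{34} + 15 = 15 + i \sqrt{34}$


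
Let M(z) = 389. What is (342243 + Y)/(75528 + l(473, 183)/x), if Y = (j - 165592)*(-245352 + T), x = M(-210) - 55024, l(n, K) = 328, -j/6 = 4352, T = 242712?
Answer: 27669393271905/4126471952 ≈ 6705.3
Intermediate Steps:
j = -26112 (j = -6*4352 = -26112)
x = -54635 (x = 389 - 55024 = -54635)
Y = 506098560 (Y = (-26112 - 165592)*(-245352 + 242712) = -191704*(-2640) = 506098560)
(342243 + Y)/(75528 + l(473, 183)/x) = (342243 + 506098560)/(75528 + 328/(-54635)) = 506440803/(75528 + 328*(-1/54635)) = 506440803/(75528 - 328/54635) = 506440803/(4126471952/54635) = 506440803*(54635/4126471952) = 27669393271905/4126471952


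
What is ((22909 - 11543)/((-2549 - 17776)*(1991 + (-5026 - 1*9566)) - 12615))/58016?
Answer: 5683/7429027411680 ≈ 7.6497e-10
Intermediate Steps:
((22909 - 11543)/((-2549 - 17776)*(1991 + (-5026 - 1*9566)) - 12615))/58016 = (11366/(-20325*(1991 + (-5026 - 9566)) - 12615))*(1/58016) = (11366/(-20325*(1991 - 14592) - 12615))*(1/58016) = (11366/(-20325*(-12601) - 12615))*(1/58016) = (11366/(256115325 - 12615))*(1/58016) = (11366/256102710)*(1/58016) = (11366*(1/256102710))*(1/58016) = (5683/128051355)*(1/58016) = 5683/7429027411680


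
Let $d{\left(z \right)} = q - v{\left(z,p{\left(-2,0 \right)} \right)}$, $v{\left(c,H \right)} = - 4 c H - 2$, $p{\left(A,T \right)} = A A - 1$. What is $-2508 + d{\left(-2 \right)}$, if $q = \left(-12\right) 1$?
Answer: $-2542$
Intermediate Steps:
$p{\left(A,T \right)} = -1 + A^{2}$ ($p{\left(A,T \right)} = A^{2} - 1 = -1 + A^{2}$)
$v{\left(c,H \right)} = -2 - 4 H c$ ($v{\left(c,H \right)} = - 4 H c - 2 = -2 - 4 H c$)
$q = -12$
$d{\left(z \right)} = -10 + 12 z$ ($d{\left(z \right)} = -12 - \left(-2 - 4 \left(-1 + \left(-2\right)^{2}\right) z\right) = -12 - \left(-2 - 4 \left(-1 + 4\right) z\right) = -12 - \left(-2 - 12 z\right) = -12 + \left(2 + 12 z\right) = -10 + 12 z$)
$-2508 + d{\left(-2 \right)} = -2508 + \left(-10 + 12 \left(-2\right)\right) = -2508 - 34 = -2542$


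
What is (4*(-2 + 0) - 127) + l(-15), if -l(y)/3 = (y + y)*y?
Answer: -1485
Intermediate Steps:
l(y) = -6*y² (l(y) = -3*(y + y)*y = -3*2*y*y = -6*y²)
(4*(-2 + 0) - 127) + l(-15) = (4*(-2 + 0) - 127) - 6*(-15)² = (4*(-2) - 127) - 6*225 = (-8 - 127) - 1350 = -135 - 1350 = -1485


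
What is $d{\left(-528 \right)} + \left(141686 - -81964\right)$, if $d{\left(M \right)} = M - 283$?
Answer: $222839$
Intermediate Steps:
$d{\left(M \right)} = -283 + M$ ($d{\left(M \right)} = M - 283 = -283 + M$)
$d{\left(-528 \right)} + \left(141686 - -81964\right) = \left(-283 - 528\right) + \left(141686 - -81964\right) = -811 + \left(141686 + 81964\right) = -811 + 223650 = 222839$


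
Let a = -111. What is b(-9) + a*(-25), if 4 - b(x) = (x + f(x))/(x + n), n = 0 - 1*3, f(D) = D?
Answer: 5555/2 ≈ 2777.5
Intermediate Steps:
n = -3 (n = 0 - 3 = -3)
b(x) = 4 - 2*x/(-3 + x) (b(x) = 4 - (x + x)/(x - 3) = 4 - 2*x/(-3 + x))
b(-9) + a*(-25) = 2*(-6 - 9)/(-3 - 9) - 111*(-25) = 2*(-15)/(-12) + 2775 = 2*(-1/12)*(-15) + 2775 = 5/2 + 2775 = 5555/2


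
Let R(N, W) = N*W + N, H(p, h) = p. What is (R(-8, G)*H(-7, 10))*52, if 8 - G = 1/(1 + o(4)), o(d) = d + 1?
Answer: 77168/3 ≈ 25723.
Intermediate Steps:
o(d) = 1 + d
G = 47/6 (G = 8 - 1/(1 + (1 + 4)) = 8 - 1/(1 + 5) = 8 - 1/6 = 8 - 1*⅙ = 8 - ⅙ = 47/6 ≈ 7.8333)
R(N, W) = N + N*W
(R(-8, G)*H(-7, 10))*52 = (-8*(1 + 47/6)*(-7))*52 = (-8*53/6*(-7))*52 = -212/3*(-7)*52 = (1484/3)*52 = 77168/3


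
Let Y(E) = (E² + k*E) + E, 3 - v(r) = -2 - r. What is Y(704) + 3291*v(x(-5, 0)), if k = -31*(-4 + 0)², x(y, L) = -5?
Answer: 147136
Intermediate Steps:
v(r) = 5 + r (v(r) = 3 - (-2 - r) = 3 + (2 + r) = 5 + r)
k = -496 (k = -31*(-4)² = -31*16 = -496)
Y(E) = E² - 495*E (Y(E) = (E² - 496*E) + E = E² - 495*E)
Y(704) + 3291*v(x(-5, 0)) = 704*(-495 + 704) + 3291*(5 - 5) = 704*209 + 3291*0 = 147136 + 0 = 147136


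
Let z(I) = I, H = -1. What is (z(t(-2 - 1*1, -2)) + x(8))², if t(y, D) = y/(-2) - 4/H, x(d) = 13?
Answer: 1369/4 ≈ 342.25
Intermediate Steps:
t(y, D) = 4 - y/2 (t(y, D) = y/(-2) - 4/(-1) = y*(-½) - 4*(-1) = -y/2 + 4 = 4 - y/2)
(z(t(-2 - 1*1, -2)) + x(8))² = ((4 - (-2 - 1*1)/2) + 13)² = ((4 - (-2 - 1)/2) + 13)² = ((4 - ½*(-3)) + 13)² = ((4 + 3/2) + 13)² = (11/2 + 13)² = (37/2)² = 1369/4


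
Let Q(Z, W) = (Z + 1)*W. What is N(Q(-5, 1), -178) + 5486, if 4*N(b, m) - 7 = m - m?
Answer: 21951/4 ≈ 5487.8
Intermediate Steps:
Q(Z, W) = W*(1 + Z) (Q(Z, W) = (1 + Z)*W = W*(1 + Z))
N(b, m) = 7/4 (N(b, m) = 7/4 + (m - m)/4 = 7/4 + (1/4)*0 = 7/4 + 0 = 7/4)
N(Q(-5, 1), -178) + 5486 = 7/4 + 5486 = 21951/4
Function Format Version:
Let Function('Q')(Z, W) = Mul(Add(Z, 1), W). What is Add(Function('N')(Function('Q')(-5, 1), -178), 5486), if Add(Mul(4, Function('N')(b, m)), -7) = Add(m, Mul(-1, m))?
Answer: Rational(21951, 4) ≈ 5487.8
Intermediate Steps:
Function('Q')(Z, W) = Mul(W, Add(1, Z)) (Function('Q')(Z, W) = Mul(Add(1, Z), W) = Mul(W, Add(1, Z)))
Function('N')(b, m) = Rational(7, 4) (Function('N')(b, m) = Add(Rational(7, 4), Mul(Rational(1, 4), Add(m, Mul(-1, m)))) = Add(Rational(7, 4), Mul(Rational(1, 4), 0)) = Add(Rational(7, 4), 0) = Rational(7, 4))
Add(Function('N')(Function('Q')(-5, 1), -178), 5486) = Add(Rational(7, 4), 5486) = Rational(21951, 4)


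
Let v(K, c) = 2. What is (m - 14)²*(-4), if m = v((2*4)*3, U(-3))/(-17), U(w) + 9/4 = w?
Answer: -230400/289 ≈ -797.23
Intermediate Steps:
U(w) = -9/4 + w
m = -2/17 (m = 2/(-17) = 2*(-1/17) = -2/17 ≈ -0.11765)
(m - 14)²*(-4) = (-2/17 - 14)²*(-4) = (-240/17)²*(-4) = (57600/289)*(-4) = -230400/289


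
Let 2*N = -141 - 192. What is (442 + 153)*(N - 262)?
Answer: -509915/2 ≈ -2.5496e+5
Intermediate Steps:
N = -333/2 (N = (-141 - 192)/2 = (½)*(-333) = -333/2 ≈ -166.50)
(442 + 153)*(N - 262) = (442 + 153)*(-333/2 - 262) = 595*(-857/2) = -509915/2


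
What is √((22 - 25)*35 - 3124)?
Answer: I*√3229 ≈ 56.824*I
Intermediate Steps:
√((22 - 25)*35 - 3124) = √(-3*35 - 3124) = √(-105 - 3124) = √(-3229) = I*√3229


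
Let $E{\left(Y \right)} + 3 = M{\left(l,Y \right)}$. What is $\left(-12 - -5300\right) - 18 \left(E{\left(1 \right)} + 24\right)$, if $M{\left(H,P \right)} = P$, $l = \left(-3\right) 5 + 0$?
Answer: $4892$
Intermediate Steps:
$l = -15$ ($l = -15 + 0 = -15$)
$E{\left(Y \right)} = -3 + Y$
$\left(-12 - -5300\right) - 18 \left(E{\left(1 \right)} + 24\right) = \left(-12 - -5300\right) - 18 \left(\left(-3 + 1\right) + 24\right) = \left(-12 + 5300\right) - 18 \left(-2 + 24\right) = 5288 - 18 \cdot 22 = 5288 - 396 = 4892$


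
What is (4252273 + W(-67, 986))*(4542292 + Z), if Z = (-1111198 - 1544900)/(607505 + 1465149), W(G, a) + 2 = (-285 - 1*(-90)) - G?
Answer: 20016106422813041205/1036327 ≈ 1.9314e+13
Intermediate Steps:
W(G, a) = -197 - G (W(G, a) = -2 + ((-285 - 1*(-90)) - G) = -2 + ((-285 + 90) - G) = -2 + (-195 - G) = -197 - G)
Z = -1328049/1036327 (Z = -2656098/2072654 = -2656098*1/2072654 = -1328049/1036327 ≈ -1.2815)
(4252273 + W(-67, 986))*(4542292 + Z) = (4252273 + (-197 - 1*(-67)))*(4542292 - 1328049/1036327) = (4252273 + (-197 + 67))*(4707298513435/1036327) = (4252273 - 130)*(4707298513435/1036327) = 4252143*(4707298513435/1036327) = 20016106422813041205/1036327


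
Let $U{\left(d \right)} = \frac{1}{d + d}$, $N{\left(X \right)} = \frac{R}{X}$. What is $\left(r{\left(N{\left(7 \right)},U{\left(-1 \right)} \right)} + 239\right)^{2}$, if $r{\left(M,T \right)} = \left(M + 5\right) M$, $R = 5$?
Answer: $\frac{141871921}{2401} \approx 59089.0$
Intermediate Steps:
$N{\left(X \right)} = \frac{5}{X}$
$U{\left(d \right)} = \frac{1}{2 d}$
$r{\left(M,T \right)} = M \left(5 + M\right)$ ($r{\left(M,T \right)} = \left(5 + M\right) M = M \left(5 + M\right)$)
$\left(r{\left(N{\left(7 \right)},U{\left(-1 \right)} \right)} + 239\right)^{2} = \left(\frac{5}{7} \left(5 + \frac{5}{7}\right) + 239\right)^{2} = \left(5 \cdot \frac{1}{7} \left(5 + 5 \cdot \frac{1}{7}\right) + 239\right)^{2} = \left(\frac{5 \left(5 + \frac{5}{7}\right)}{7} + 239\right)^{2} = \left(\frac{5}{7} \cdot \frac{40}{7} + 239\right)^{2} = \left(\frac{200}{49} + 239\right)^{2} = \left(\frac{11911}{49}\right)^{2} = \frac{141871921}{2401}$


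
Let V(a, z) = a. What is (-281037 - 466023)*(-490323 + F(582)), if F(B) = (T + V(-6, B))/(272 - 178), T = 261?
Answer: 17216037667710/47 ≈ 3.6630e+11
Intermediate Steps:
F(B) = 255/94 (F(B) = (261 - 6)/(272 - 178) = 255/94)
(-281037 - 466023)*(-490323 + F(582)) = (-281037 - 466023)*(-490323 + 255/94) = -747060*(-46090107/94) = 17216037667710/47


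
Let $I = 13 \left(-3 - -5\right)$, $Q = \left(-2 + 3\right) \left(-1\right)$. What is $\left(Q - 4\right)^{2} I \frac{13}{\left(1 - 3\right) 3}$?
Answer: $- \frac{4225}{3} \approx -1408.3$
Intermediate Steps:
$Q = -1$ ($Q = 1 \left(-1\right) = -1$)
$I = 26$ ($I = 13 \left(-3 + 5\right) = 13 \cdot 2 = 26$)
$\left(Q - 4\right)^{2} I \frac{13}{\left(1 - 3\right) 3} = \left(-1 - 4\right)^{2} \cdot 26 \frac{13}{\left(1 - 3\right) 3} = \left(-5\right)^{2} \cdot 26 \frac{13}{\left(-2\right) 3} = 25 \cdot 26 \frac{13}{-6} = 650 \cdot 13 \left(- \frac{1}{6}\right) = 650 \left(- \frac{13}{6}\right) = - \frac{4225}{3}$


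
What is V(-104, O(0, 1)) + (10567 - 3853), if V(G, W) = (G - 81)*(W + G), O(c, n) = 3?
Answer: 25399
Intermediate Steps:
V(G, W) = (-81 + G)*(G + W)
V(-104, O(0, 1)) + (10567 - 3853) = ((-104)² - 81*(-104) - 81*3 - 104*3) + (10567 - 3853) = (10816 + 8424 - 243 - 312) + 6714 = 18685 + 6714 = 25399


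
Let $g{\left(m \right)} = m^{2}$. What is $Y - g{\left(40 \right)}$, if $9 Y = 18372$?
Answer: $\frac{1324}{3} \approx 441.33$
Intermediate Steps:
$Y = \frac{6124}{3}$ ($Y = \frac{1}{9} \cdot 18372 = \frac{6124}{3} \approx 2041.3$)
$Y - g{\left(40 \right)} = \frac{6124}{3} - 40^{2} = \frac{6124}{3} - 1600 = \frac{1324}{3}$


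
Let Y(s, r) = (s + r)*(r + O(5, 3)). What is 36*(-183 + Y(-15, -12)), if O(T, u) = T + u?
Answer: -2700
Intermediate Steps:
Y(s, r) = (8 + r)*(r + s) (Y(s, r) = (s + r)*(r + (5 + 3)) = (r + s)*(r + 8) = (r + s)*(8 + r) = (8 + r)*(r + s))
36*(-183 + Y(-15, -12)) = 36*(-183 + ((-12)**2 + 8*(-12) + 8*(-15) - 12*(-15))) = 36*(-183 + (144 - 96 - 120 + 180)) = 36*(-183 + 108) = 36*(-75) = -2700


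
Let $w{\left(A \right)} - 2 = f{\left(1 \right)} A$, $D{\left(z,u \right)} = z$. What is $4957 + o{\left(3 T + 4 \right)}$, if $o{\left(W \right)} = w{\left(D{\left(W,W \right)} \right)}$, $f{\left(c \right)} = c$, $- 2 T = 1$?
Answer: $\frac{9923}{2} \approx 4961.5$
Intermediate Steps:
$T = - \frac{1}{2}$ ($T = \left(- \frac{1}{2}\right) 1 = - \frac{1}{2} \approx -0.5$)
$w{\left(A \right)} = 2 + A$ ($w{\left(A \right)} = 2 + 1 A = 2 + A$)
$o{\left(W \right)} = 2 + W$
$4957 + o{\left(3 T + 4 \right)} = 4957 + \left(2 + \left(3 \left(- \frac{1}{2}\right) + 4\right)\right) = 4957 + \left(2 + \left(- \frac{3}{2} + 4\right)\right) = 4957 + \left(2 + \frac{5}{2}\right) = 4957 + \frac{9}{2} = \frac{9923}{2}$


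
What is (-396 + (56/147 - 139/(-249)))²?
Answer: 474157565281/3038049 ≈ 1.5607e+5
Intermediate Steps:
(-396 + (56/147 - 139/(-249)))² = (-396 + (56*(1/147) - 139*(-1/249)))² = (-396 + (8/21 + 139/249))² = (-396 + 1637/1743)² = (-688591/1743)² = 474157565281/3038049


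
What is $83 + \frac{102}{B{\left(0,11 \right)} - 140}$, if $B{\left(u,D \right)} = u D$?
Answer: $\frac{5759}{70} \approx 82.271$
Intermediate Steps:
$B{\left(u,D \right)} = D u$
$83 + \frac{102}{B{\left(0,11 \right)} - 140} = 83 + \frac{102}{11 \cdot 0 - 140} = 83 + \frac{102}{0 - 140} = 83 + \frac{102}{-140} = 83 + 102 \left(- \frac{1}{140}\right) = 83 - \frac{51}{70} = \frac{5759}{70}$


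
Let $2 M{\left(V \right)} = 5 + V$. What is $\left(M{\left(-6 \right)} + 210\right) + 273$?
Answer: $\frac{965}{2} \approx 482.5$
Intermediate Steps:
$M{\left(V \right)} = \frac{5}{2} + \frac{V}{2}$ ($M{\left(V \right)} = \frac{5 + V}{2} = \frac{5}{2} + \frac{V}{2}$)
$\left(M{\left(-6 \right)} + 210\right) + 273 = \left(\left(\frac{5}{2} + \frac{1}{2} \left(-6\right)\right) + 210\right) + 273 = \left(\left(\frac{5}{2} - 3\right) + 210\right) + 273 = \left(- \frac{1}{2} + 210\right) + 273 = \frac{419}{2} + 273 = \frac{965}{2}$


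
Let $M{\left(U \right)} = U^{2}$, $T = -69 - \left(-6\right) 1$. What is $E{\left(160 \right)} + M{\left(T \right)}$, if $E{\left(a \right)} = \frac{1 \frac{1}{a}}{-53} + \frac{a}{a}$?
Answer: $\frac{33665599}{8480} \approx 3970.0$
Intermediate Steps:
$T = -63$ ($T = -69 - -6 = -69 + 6 = -63$)
$E{\left(a \right)} = 1 - \frac{1}{53 a}$ ($E{\left(a \right)} = \frac{1}{a} \left(- \frac{1}{53}\right) + 1 = - \frac{1}{53 a} + 1 = 1 - \frac{1}{53 a}$)
$E{\left(160 \right)} + M{\left(T \right)} = \frac{- \frac{1}{53} + 160}{160} + \left(-63\right)^{2} = \frac{1}{160} \cdot \frac{8479}{53} + 3969 = \frac{8479}{8480} + 3969 = \frac{33665599}{8480}$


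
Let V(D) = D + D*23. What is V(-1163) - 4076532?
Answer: -4104444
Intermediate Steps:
V(D) = 24*D (V(D) = D + 23*D = 24*D)
V(-1163) - 4076532 = 24*(-1163) - 4076532 = -27912 - 4076532 = -4104444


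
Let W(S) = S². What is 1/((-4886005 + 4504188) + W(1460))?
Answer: 1/1749783 ≈ 5.7150e-7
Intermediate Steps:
1/((-4886005 + 4504188) + W(1460)) = 1/((-4886005 + 4504188) + 1460²) = 1/(-381817 + 2131600) = 1/1749783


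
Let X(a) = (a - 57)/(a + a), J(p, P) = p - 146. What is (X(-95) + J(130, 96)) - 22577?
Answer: -112961/5 ≈ -22592.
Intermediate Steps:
J(p, P) = -146 + p
X(a) = (-57 + a)/(2*a) (X(a) = (-57 + a)/((2*a)) = (-57 + a)*(1/(2*a)) = (-57 + a)/(2*a))
(X(-95) + J(130, 96)) - 22577 = ((½)*(-57 - 95)/(-95) + (-146 + 130)) - 22577 = ((½)*(-1/95)*(-152) - 16) - 22577 = (⅘ - 16) - 22577 = -76/5 - 22577 = -112961/5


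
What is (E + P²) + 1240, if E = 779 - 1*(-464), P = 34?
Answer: 3639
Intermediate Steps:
E = 1243 (E = 779 + 464 = 1243)
(E + P²) + 1240 = (1243 + 34²) + 1240 = (1243 + 1156) + 1240 = 2399 + 1240 = 3639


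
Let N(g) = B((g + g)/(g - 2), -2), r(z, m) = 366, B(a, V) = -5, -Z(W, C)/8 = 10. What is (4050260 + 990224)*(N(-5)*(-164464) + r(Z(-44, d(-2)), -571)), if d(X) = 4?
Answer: 4146735620024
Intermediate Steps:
Z(W, C) = -80 (Z(W, C) = -8*10 = -80)
N(g) = -5
(4050260 + 990224)*(N(-5)*(-164464) + r(Z(-44, d(-2)), -571)) = (4050260 + 990224)*(-5*(-164464) + 366) = 5040484*(822320 + 366) = 5040484*822686 = 4146735620024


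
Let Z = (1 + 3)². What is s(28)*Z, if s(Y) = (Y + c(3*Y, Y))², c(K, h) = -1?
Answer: 11664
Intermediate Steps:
s(Y) = (-1 + Y)² (s(Y) = (Y - 1)² = (-1 + Y)²)
Z = 16 (Z = 4² = 16)
s(28)*Z = (-1 + 28)²*16 = 27²*16 = 729*16 = 11664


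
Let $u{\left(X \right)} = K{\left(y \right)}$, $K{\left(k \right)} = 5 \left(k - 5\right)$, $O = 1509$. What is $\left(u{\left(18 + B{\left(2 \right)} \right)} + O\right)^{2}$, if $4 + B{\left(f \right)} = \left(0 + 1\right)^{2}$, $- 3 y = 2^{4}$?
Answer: $\frac{19114384}{9} \approx 2.1238 \cdot 10^{6}$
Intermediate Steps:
$y = - \frac{16}{3}$ ($y = - \frac{2^{4}}{3} = \left(- \frac{1}{3}\right) 16 = - \frac{16}{3} \approx -5.3333$)
$B{\left(f \right)} = -3$ ($B{\left(f \right)} = -4 + \left(0 + 1\right)^{2} = -4 + 1^{2} = -4 + 1 = -3$)
$K{\left(k \right)} = -25 + 5 k$ ($K{\left(k \right)} = 5 \left(-5 + k\right) = -25 + 5 k$)
$u{\left(X \right)} = - \frac{155}{3}$ ($u{\left(X \right)} = -25 + 5 \left(- \frac{16}{3}\right) = -25 - \frac{80}{3} = - \frac{155}{3}$)
$\left(u{\left(18 + B{\left(2 \right)} \right)} + O\right)^{2} = \left(- \frac{155}{3} + 1509\right)^{2} = \left(\frac{4372}{3}\right)^{2} = \frac{19114384}{9}$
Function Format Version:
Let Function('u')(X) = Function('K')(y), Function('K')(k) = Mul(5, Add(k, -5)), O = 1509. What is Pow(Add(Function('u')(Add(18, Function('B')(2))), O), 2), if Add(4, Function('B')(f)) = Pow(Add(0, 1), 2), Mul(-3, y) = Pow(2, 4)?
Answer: Rational(19114384, 9) ≈ 2.1238e+6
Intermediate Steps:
y = Rational(-16, 3) (y = Mul(Rational(-1, 3), Pow(2, 4)) = Mul(Rational(-1, 3), 16) = Rational(-16, 3) ≈ -5.3333)
Function('B')(f) = -3 (Function('B')(f) = Add(-4, Pow(Add(0, 1), 2)) = Add(-4, Pow(1, 2)) = Add(-4, 1) = -3)
Function('K')(k) = Add(-25, Mul(5, k)) (Function('K')(k) = Mul(5, Add(-5, k)) = Add(-25, Mul(5, k)))
Function('u')(X) = Rational(-155, 3) (Function('u')(X) = Add(-25, Mul(5, Rational(-16, 3))) = Add(-25, Rational(-80, 3)) = Rational(-155, 3))
Pow(Add(Function('u')(Add(18, Function('B')(2))), O), 2) = Pow(Add(Rational(-155, 3), 1509), 2) = Pow(Rational(4372, 3), 2) = Rational(19114384, 9)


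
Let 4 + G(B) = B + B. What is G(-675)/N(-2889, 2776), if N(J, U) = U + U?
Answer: -677/2776 ≈ -0.24388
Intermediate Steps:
N(J, U) = 2*U
G(B) = -4 + 2*B (G(B) = -4 + (B + B) = -4 + 2*B)
G(-675)/N(-2889, 2776) = (-4 + 2*(-675))/((2*2776)) = (-4 - 1350)/5552 = -1354*1/5552 = -677/2776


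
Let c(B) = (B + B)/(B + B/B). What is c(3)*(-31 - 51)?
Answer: -123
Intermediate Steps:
c(B) = 2*B/(1 + B) (c(B) = (2*B)/(B + 1) = (2*B)/(1 + B) = 2*B/(1 + B))
c(3)*(-31 - 51) = (2*3/(1 + 3))*(-31 - 51) = (2*3/4)*(-82) = (2*3*(1/4))*(-82) = (3/2)*(-82) = -123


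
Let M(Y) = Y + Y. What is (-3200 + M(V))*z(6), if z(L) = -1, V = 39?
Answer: 3122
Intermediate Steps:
M(Y) = 2*Y
(-3200 + M(V))*z(6) = (-3200 + 2*39)*(-1) = (-3200 + 78)*(-1) = -3122*(-1) = 3122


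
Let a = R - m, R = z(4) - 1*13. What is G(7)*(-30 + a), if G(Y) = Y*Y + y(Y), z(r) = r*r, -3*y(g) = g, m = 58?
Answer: -11900/3 ≈ -3966.7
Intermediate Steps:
y(g) = -g/3
z(r) = r**2
R = 3 (R = 4**2 - 1*13 = 16 - 13 = 3)
G(Y) = Y**2 - Y/3 (G(Y) = Y*Y - Y/3 = Y**2 - Y/3)
a = -55 (a = 3 - 1*58 = 3 - 58 = -55)
G(7)*(-30 + a) = (7*(-1/3 + 7))*(-30 - 55) = (7*(20/3))*(-85) = (140/3)*(-85) = -11900/3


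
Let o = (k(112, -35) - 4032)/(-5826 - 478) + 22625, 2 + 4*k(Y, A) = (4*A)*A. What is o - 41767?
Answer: -241336721/12608 ≈ -19142.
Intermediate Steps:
k(Y, A) = -1/2 + A**2 (k(Y, A) = -1/2 + ((4*A)*A)/4 = -1/2 + (4*A**2)/4 = -1/2 + A**2)
o = 285261615/12608 (o = ((-1/2 + (-35)**2) - 4032)/(-5826 - 478) + 22625 = ((-1/2 + 1225) - 4032)/(-6304) + 22625 = (2449/2 - 4032)*(-1/6304) + 22625 = -5615/2*(-1/6304) + 22625 = 5615/12608 + 22625 = 285261615/12608 ≈ 22625.)
o - 41767 = 285261615/12608 - 41767 = -241336721/12608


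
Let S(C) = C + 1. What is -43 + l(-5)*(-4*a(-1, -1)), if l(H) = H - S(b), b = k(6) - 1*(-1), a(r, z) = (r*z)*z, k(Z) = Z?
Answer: -95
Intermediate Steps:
a(r, z) = r*z**2
b = 7 (b = 6 - 1*(-1) = 6 + 1 = 7)
S(C) = 1 + C
l(H) = -8 + H (l(H) = H - (1 + 7) = H - 1*8 = H - 8 = -8 + H)
-43 + l(-5)*(-4*a(-1, -1)) = -43 + (-8 - 5)*(-(-4)*(-1)**2) = -43 - (-52)*(-1*1) = -43 - (-52)*(-1) = -43 - 13*4 = -43 - 52 = -95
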